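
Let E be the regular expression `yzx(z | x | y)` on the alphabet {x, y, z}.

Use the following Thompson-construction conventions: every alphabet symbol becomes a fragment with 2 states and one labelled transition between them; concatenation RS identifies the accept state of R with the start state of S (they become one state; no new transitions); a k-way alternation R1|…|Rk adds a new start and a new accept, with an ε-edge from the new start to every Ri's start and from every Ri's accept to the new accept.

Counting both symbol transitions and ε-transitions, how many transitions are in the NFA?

12

Bottom-up over the parse tree:
Each of the 6 symbol leaves contributes 1 transition (1 symbol, 0 ε).
  z | x | y → 9 transitions (3 symbol, 6 ε)
  yzx(z | x | y) → 12 transitions (6 symbol, 6 ε)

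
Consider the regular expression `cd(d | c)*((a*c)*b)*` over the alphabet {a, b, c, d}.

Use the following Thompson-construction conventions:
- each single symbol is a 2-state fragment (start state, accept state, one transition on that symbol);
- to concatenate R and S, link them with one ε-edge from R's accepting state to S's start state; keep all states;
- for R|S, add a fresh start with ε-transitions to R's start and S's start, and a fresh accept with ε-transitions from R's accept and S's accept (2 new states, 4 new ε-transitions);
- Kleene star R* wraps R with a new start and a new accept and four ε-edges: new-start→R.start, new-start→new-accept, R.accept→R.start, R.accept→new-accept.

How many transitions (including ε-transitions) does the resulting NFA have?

32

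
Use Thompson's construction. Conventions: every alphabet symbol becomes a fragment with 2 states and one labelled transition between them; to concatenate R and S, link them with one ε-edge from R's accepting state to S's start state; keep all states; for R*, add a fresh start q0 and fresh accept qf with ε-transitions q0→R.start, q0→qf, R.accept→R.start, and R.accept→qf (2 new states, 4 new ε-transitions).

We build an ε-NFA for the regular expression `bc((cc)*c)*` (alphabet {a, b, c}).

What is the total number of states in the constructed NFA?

14

Building bottom-up:
Each of the 5 symbol leaves contributes a 2-state fragment.
  cc : 4 states
  (cc)* : 6 states
  (cc)*c : 8 states
  ((cc)*c)* : 10 states
  bc((cc)*c)* : 14 states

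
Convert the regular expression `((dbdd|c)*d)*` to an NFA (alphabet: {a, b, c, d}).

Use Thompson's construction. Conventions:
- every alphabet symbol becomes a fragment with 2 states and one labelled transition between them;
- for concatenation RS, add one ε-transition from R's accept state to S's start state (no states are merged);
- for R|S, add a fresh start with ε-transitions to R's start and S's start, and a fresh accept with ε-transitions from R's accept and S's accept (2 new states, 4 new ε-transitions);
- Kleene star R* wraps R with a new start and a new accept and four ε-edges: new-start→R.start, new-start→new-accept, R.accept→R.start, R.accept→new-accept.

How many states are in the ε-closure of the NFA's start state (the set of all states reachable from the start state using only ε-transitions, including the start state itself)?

Compute the ε-closure size of each fragment's start state recursively; a symbol fragment's start has no outgoing ε-edge, so its closure is just itself (size 1).
  dbdd — same as the first factor's closure: |closure| = 1
  dbdd|c — new start ε-reaches every alternative's start; none of them accept ε, so the new accept is not reached: |closure| = 1 + 1 + 1 = 3
  (dbdd|c)* — the star's fresh start ε-reaches both the body's start and the fresh accept: |closure| = 2 + 3 = 5
  (dbdd|c)*d — |closure| = 5 + 1 = 6 (closure spills across the concat boundary because the left factor accepts ε)
  ((dbdd|c)*d)* — new start has ε-edges to the inner start and to the new accept, so |closure| = 2 + 6 = 8

8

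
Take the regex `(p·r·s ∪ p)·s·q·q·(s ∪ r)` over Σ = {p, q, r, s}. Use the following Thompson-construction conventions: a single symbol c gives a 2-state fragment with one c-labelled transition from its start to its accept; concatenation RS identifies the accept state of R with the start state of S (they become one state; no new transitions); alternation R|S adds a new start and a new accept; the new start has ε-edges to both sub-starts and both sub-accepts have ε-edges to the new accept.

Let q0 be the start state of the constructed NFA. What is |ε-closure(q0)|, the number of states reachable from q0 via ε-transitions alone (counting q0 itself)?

Let C(F) = |ε-closure(F.start)| within fragment F, and note whether F accepts ε. Symbol fragments have C = 1 and do not accept ε. Then:
  p·r·s → same as the first factor's closure: |ε-closure| = 1
  p·r·s ∪ p → |ε-closure| = 1 + 1 + 1 = 3 (the new accept is not ε-reachable since no branch accepts ε)
  s ∪ r → |ε-closure| = 1 + 1 + 1 = 3 (the new accept is not ε-reachable since no branch accepts ε)
  (p·r·s ∪ p)·s·q·q·(s ∪ r) → same as the first factor's closure: |ε-closure| = 3

3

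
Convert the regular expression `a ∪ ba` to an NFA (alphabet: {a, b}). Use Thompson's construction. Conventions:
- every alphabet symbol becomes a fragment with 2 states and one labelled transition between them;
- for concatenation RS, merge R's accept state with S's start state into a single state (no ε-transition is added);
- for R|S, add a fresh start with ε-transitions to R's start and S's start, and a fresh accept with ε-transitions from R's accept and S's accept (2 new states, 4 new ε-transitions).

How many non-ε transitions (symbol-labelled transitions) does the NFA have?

3

Bottom-up over the parse tree:
Each of the 3 symbol leaves contributes exactly 1 symbol transition.
  ba — 2 symbol transitions
  a ∪ ba — 3 symbol transitions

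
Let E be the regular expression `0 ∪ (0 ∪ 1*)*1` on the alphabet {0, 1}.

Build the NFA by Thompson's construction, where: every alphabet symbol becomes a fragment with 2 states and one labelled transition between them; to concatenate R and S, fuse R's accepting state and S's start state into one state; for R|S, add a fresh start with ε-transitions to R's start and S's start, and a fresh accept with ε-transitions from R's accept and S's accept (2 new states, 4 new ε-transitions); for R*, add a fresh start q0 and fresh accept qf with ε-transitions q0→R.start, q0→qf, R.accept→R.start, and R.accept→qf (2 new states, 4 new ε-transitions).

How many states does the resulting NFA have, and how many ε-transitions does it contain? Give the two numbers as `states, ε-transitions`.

15, 16

Recursing over subexpressions:
Each of the 4 symbol leaves contributes 2 states and 0 ε-transitions.
  1* = 4 states, 4 ε-transitions
  0 ∪ 1* = 8 states, 8 ε-transitions
  (0 ∪ 1*)* = 10 states, 12 ε-transitions
  (0 ∪ 1*)*1 = 11 states, 12 ε-transitions
  0 ∪ (0 ∪ 1*)*1 = 15 states, 16 ε-transitions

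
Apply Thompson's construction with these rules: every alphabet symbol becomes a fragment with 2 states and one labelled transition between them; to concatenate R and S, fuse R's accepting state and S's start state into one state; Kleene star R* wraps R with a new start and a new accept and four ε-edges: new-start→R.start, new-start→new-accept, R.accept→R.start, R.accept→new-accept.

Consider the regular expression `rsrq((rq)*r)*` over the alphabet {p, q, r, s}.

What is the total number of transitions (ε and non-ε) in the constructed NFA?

15

By structural recursion:
Each of the 7 symbol leaves contributes 1 transition (1 symbol, 0 ε).
  rq = 2 transitions (2 symbol, 0 ε)
  (rq)* = 6 transitions (2 symbol, 4 ε)
  (rq)*r = 7 transitions (3 symbol, 4 ε)
  ((rq)*r)* = 11 transitions (3 symbol, 8 ε)
  rsrq((rq)*r)* = 15 transitions (7 symbol, 8 ε)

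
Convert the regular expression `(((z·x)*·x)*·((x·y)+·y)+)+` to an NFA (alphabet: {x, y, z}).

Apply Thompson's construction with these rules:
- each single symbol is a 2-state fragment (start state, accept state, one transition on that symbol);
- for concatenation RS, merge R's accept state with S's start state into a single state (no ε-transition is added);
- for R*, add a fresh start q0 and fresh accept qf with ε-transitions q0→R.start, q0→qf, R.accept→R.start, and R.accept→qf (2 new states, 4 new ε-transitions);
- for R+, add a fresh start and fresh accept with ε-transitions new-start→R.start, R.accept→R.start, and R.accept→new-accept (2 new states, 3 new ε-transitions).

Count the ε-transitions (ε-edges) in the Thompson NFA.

By structural recursion:
Each of the 6 symbol leaves contributes 0 ε-transitions.
  z·x — 0 ε-transitions
  (z·x)* — 4 ε-transitions
  (z·x)*·x — 4 ε-transitions
  ((z·x)*·x)* — 8 ε-transitions
  x·y — 0 ε-transitions
  (x·y)+ — 3 ε-transitions
  (x·y)+·y — 3 ε-transitions
  ((x·y)+·y)+ — 6 ε-transitions
  ((z·x)*·x)*·((x·y)+·y)+ — 14 ε-transitions
  (((z·x)*·x)*·((x·y)+·y)+)+ — 17 ε-transitions

17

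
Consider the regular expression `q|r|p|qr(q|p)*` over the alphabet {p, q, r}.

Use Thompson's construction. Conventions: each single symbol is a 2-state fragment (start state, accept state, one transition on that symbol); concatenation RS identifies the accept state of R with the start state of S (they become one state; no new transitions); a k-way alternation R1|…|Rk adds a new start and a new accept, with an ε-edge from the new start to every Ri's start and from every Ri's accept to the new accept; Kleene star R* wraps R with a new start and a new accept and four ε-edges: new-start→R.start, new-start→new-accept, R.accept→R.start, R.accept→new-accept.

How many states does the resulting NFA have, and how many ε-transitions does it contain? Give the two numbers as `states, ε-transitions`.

Per subexpression:
Each of the 7 symbol leaves contributes 2 states and 0 ε-transitions.
  q|p : 6 states, 4 ε-transitions
  (q|p)* : 8 states, 8 ε-transitions
  qr(q|p)* : 10 states, 8 ε-transitions
  q|r|p|qr(q|p)* : 18 states, 16 ε-transitions

18, 16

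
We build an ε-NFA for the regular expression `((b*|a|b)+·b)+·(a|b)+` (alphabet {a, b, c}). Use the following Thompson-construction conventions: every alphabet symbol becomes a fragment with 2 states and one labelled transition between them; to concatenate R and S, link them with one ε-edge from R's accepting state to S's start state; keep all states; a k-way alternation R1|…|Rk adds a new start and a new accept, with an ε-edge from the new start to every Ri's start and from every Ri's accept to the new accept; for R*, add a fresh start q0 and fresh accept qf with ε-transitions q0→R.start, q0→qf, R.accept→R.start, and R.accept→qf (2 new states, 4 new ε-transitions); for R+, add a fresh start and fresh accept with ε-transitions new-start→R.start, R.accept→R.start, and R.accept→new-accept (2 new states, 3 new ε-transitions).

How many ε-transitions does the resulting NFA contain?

Per subexpression:
Each of the 6 symbol leaves contributes 0 ε-transitions.
  b* : 4 ε-transitions
  b*|a|b : 10 ε-transitions
  (b*|a|b)+ : 13 ε-transitions
  (b*|a|b)+·b : 14 ε-transitions
  ((b*|a|b)+·b)+ : 17 ε-transitions
  a|b : 4 ε-transitions
  (a|b)+ : 7 ε-transitions
  ((b*|a|b)+·b)+·(a|b)+ : 25 ε-transitions

25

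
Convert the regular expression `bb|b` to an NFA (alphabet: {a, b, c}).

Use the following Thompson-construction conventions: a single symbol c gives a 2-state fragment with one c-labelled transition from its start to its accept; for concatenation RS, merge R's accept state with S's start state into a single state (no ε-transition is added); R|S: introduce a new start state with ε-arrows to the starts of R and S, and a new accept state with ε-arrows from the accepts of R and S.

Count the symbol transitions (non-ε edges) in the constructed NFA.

Bottom-up over the parse tree:
Each of the 3 symbol leaves contributes exactly 1 symbol transition.
  bb → 2 symbol transitions
  bb|b → 3 symbol transitions

3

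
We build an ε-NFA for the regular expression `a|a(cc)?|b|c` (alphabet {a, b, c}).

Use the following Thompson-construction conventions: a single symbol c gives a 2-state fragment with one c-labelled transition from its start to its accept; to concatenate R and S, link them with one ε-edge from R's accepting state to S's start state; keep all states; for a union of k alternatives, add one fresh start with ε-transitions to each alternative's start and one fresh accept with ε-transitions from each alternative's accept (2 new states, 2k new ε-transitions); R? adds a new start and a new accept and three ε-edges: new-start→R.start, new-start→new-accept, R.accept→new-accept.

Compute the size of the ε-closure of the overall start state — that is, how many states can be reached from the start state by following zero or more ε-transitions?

Let C(F) = |ε-closure(F.start)| within fragment F, and note whether F accepts ε. Symbol fragments have C = 1 and do not accept ε. Then:
  cc : |closure| equals the left operand's closure size = 1 (its accept is not ε-reachable, so the closure stops there)
  (cc)? : |closure| = 1 (new start) + 1 (body) + 1 (new accept, via ε) = 3
  a(cc)? : |closure| equals the left operand's closure size = 1 (its accept is not ε-reachable, so the closure stops there)
  a|a(cc)?|b|c : new start ε-reaches every alternative's start; none of them accept ε, so the new accept is not reached: |closure| = 1 + 1 + 1 + 1 + 1 = 5

5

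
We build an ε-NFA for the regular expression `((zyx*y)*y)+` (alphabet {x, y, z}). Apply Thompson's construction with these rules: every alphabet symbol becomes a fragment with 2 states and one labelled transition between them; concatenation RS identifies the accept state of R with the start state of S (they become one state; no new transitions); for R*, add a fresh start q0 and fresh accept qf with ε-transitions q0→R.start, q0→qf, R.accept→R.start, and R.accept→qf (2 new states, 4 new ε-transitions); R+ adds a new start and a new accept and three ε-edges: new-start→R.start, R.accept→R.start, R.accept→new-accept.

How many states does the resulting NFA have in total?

Recursing over subexpressions:
Each of the 5 symbol leaves contributes a 2-state fragment.
  x* = 4 states
  zyx*y = 7 states
  (zyx*y)* = 9 states
  (zyx*y)*y = 10 states
  ((zyx*y)*y)+ = 12 states

12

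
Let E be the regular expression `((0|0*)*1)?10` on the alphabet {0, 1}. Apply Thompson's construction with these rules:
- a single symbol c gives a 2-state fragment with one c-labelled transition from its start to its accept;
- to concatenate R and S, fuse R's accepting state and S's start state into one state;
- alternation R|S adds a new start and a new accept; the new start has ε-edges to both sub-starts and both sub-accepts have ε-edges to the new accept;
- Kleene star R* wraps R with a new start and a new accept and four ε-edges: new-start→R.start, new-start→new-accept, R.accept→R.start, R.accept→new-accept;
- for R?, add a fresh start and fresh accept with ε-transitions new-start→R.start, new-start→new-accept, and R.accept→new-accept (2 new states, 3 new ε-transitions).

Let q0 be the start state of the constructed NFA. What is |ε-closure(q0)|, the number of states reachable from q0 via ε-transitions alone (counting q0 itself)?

Compute the ε-closure size of each fragment's start state recursively; a symbol fragment's start has no outgoing ε-edge, so its closure is just itself (size 1).
  0* : the star's fresh start ε-reaches both the body's start and the fresh accept: |ε-closure| = 2 + 1 = 3
  0|0* : |ε-closure| = 1 (new start) + (1 + 3) + 1 (new accept, since some branch ε-reaches its own accept) = 6
  (0|0*)* : |ε-closure| = 1 (new start) + 6 (body) + 1 (new accept) = 8
  (0|0*)*1 : |ε-closure| = 8 + (1−1) = 8 (closure spills across the concat boundary because the left factor accepts ε)
  ((0|0*)*1)? : new start has ε-edges to the inner start and to the new accept, so |ε-closure| = 2 + 8 = 10
  ((0|0*)*1)?10 : |ε-closure| = 10 + (1−1) = 10 (closure spills across the concat boundary because the left factor accepts ε)

10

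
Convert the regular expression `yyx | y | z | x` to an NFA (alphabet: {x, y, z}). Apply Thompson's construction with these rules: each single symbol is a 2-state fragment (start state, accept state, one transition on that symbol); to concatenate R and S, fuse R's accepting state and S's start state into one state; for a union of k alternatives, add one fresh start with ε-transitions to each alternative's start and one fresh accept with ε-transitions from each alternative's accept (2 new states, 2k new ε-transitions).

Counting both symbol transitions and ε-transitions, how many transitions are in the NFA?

14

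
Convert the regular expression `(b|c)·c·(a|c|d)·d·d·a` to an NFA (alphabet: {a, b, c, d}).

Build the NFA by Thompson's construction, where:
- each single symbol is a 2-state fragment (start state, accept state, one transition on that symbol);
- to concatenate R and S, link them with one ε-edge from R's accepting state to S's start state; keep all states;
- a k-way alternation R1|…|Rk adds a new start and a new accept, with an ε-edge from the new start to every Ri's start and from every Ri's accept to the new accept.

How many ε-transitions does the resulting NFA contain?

Recursing over subexpressions:
Each of the 9 symbol leaves contributes 0 ε-transitions.
  b|c : 4 ε-transitions
  a|c|d : 6 ε-transitions
  (b|c)·c·(a|c|d)·d·d·a : 15 ε-transitions

15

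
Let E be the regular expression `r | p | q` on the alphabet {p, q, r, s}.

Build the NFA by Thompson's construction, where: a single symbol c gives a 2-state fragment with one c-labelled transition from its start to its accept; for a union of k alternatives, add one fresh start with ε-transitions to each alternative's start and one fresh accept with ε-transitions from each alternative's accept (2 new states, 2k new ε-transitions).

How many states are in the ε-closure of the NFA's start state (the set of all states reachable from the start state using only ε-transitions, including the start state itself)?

4

Work bottom-up. For each fragment F, track |ε-closure(F.start)| and whether F's accept lies in that closure (i.e. whether F accepts ε). A single-symbol fragment has closure size 1 and does not accept ε.
  r | p | q : |ε-closure| = 1 + 1 + 1 + 1 = 4 (the new accept is not ε-reachable since no branch accepts ε)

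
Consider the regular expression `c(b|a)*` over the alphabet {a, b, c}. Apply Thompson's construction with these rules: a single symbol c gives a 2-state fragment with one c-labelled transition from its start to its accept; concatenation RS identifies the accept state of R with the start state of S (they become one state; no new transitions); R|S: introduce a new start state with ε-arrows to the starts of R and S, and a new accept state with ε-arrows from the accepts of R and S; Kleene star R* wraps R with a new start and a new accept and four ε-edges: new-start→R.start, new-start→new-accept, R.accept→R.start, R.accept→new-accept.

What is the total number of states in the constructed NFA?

By structural recursion:
Each of the 3 symbol leaves contributes a 2-state fragment.
  b|a — 6 states
  (b|a)* — 8 states
  c(b|a)* — 9 states

9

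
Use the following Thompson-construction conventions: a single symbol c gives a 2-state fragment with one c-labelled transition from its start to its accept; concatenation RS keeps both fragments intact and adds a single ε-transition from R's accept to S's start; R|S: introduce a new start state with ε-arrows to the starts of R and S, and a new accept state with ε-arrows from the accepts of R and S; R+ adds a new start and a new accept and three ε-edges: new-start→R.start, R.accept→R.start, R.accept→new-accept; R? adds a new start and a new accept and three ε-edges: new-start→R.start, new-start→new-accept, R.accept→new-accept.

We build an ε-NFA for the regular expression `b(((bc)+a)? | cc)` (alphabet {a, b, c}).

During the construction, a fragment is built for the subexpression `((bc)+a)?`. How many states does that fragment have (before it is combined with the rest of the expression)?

10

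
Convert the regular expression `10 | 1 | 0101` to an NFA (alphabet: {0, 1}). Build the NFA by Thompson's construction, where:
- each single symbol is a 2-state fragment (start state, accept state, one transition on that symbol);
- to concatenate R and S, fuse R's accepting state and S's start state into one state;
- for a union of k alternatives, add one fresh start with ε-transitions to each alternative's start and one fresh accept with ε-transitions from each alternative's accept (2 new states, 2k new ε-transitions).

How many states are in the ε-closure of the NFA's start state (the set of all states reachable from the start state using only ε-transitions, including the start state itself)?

Compute the ε-closure size of each fragment's start state recursively; a symbol fragment's start has no outgoing ε-edge, so its closure is just itself (size 1).
  10 — |closure| equals the left operand's closure size = 1 (its accept is not ε-reachable, so the closure stops there)
  0101 — |closure| equals the left operand's closure size = 1 (its accept is not ε-reachable, so the closure stops there)
  10 | 1 | 0101 — |closure| = 1 + 1 + 1 + 1 = 4 (the new accept is not ε-reachable since no branch accepts ε)

4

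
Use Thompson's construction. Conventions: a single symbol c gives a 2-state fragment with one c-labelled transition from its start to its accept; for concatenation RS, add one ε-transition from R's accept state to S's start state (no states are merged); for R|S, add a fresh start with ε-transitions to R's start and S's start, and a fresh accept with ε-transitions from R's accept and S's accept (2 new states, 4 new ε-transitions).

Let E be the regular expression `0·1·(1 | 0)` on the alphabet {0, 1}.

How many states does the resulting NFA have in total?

Recursing over subexpressions:
Each of the 4 symbol leaves contributes a 2-state fragment.
  1 | 0 — 6 states
  0·1·(1 | 0) — 10 states

10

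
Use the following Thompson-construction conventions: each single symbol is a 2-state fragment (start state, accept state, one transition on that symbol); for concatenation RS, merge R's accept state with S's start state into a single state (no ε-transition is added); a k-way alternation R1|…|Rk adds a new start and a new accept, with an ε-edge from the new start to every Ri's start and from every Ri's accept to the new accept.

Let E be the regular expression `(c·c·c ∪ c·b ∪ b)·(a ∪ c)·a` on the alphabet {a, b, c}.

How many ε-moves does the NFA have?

Bottom-up over the parse tree:
Each of the 9 symbol leaves contributes 0 ε-transitions.
  c·c·c = 0 ε-transitions
  c·b = 0 ε-transitions
  c·c·c ∪ c·b ∪ b = 6 ε-transitions
  a ∪ c = 4 ε-transitions
  (c·c·c ∪ c·b ∪ b)·(a ∪ c)·a = 10 ε-transitions

10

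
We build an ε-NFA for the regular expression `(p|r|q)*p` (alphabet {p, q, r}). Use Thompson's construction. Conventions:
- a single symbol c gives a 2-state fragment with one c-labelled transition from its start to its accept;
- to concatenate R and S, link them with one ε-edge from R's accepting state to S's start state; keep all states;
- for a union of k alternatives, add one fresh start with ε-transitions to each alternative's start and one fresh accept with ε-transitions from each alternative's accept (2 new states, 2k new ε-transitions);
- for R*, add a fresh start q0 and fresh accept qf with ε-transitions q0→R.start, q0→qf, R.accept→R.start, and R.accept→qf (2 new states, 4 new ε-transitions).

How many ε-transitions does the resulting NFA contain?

11

Per subexpression:
Each of the 4 symbol leaves contributes 0 ε-transitions.
  p|r|q → 6 ε-transitions
  (p|r|q)* → 10 ε-transitions
  (p|r|q)*p → 11 ε-transitions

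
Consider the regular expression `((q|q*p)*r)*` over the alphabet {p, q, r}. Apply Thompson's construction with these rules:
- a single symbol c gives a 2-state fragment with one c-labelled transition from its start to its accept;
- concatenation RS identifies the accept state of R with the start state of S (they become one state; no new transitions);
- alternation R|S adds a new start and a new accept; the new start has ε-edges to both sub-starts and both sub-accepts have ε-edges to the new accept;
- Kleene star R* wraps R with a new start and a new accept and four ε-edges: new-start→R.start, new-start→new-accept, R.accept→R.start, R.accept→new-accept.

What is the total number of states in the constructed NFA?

14

Bottom-up over the parse tree:
Each of the 4 symbol leaves contributes a 2-state fragment.
  q* → 4 states
  q*p → 5 states
  q|q*p → 9 states
  (q|q*p)* → 11 states
  (q|q*p)*r → 12 states
  ((q|q*p)*r)* → 14 states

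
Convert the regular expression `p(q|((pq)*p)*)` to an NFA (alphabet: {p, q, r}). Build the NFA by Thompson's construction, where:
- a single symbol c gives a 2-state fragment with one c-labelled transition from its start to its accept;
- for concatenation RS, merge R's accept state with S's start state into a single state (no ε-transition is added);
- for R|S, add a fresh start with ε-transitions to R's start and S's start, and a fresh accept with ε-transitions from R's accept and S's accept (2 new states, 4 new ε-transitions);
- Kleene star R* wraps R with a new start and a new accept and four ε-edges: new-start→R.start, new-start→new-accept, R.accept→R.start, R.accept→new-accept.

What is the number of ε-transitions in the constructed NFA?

Recursing over subexpressions:
Each of the 5 symbol leaves contributes 0 ε-transitions.
  pq — 0 ε-transitions
  (pq)* — 4 ε-transitions
  (pq)*p — 4 ε-transitions
  ((pq)*p)* — 8 ε-transitions
  q|((pq)*p)* — 12 ε-transitions
  p(q|((pq)*p)*) — 12 ε-transitions

12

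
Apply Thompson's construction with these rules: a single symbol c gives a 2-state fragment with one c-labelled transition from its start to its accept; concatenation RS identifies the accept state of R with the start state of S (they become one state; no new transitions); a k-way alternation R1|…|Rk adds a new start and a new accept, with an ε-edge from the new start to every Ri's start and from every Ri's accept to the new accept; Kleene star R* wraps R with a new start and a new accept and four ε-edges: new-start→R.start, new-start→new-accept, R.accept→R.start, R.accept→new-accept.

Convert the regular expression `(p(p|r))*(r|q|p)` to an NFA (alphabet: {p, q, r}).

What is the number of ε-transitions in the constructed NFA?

14

Building bottom-up:
Each of the 6 symbol leaves contributes 0 ε-transitions.
  p|r → 4 ε-transitions
  p(p|r) → 4 ε-transitions
  (p(p|r))* → 8 ε-transitions
  r|q|p → 6 ε-transitions
  (p(p|r))*(r|q|p) → 14 ε-transitions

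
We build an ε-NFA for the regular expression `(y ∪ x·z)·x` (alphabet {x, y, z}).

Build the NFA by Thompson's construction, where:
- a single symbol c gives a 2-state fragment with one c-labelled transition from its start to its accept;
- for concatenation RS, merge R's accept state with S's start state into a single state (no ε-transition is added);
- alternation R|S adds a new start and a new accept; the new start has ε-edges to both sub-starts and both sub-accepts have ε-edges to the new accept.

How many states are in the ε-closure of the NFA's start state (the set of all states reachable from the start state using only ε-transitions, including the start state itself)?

Let C(F) = |ε-closure(F.start)| within fragment F, and note whether F accepts ε. Symbol fragments have C = 1 and do not accept ε. Then:
  x·z — |ε-closure| equals the left operand's closure size = 1 (its accept is not ε-reachable, so the closure stops there)
  y ∪ x·z — |ε-closure| = 1 + 1 + 1 = 3 (the new accept is not ε-reachable since no branch accepts ε)
  (y ∪ x·z)·x — same as the first factor's closure: |ε-closure| = 3

3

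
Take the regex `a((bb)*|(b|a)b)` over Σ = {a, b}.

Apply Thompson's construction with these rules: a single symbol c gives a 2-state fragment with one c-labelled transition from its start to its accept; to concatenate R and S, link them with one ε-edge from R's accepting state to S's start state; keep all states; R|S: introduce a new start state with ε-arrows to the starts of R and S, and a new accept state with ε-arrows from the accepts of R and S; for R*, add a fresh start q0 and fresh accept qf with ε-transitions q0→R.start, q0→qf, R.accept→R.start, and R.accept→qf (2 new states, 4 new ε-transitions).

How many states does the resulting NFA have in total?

Bottom-up over the parse tree:
Each of the 6 symbol leaves contributes a 2-state fragment.
  bb — 4 states
  (bb)* — 6 states
  b|a — 6 states
  (b|a)b — 8 states
  (bb)*|(b|a)b — 16 states
  a((bb)*|(b|a)b) — 18 states

18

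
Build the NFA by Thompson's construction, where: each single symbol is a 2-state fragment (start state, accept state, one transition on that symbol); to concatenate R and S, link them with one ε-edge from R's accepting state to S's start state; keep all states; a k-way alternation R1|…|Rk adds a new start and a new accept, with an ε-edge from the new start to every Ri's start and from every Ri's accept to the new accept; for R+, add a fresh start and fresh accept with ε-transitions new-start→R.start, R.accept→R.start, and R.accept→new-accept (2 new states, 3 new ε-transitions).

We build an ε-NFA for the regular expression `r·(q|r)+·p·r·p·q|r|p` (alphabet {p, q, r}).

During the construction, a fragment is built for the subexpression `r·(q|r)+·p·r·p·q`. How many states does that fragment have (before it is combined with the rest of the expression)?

18

Fragment for `r·(q|r)+·p·r·p·q`:
Each of the 7 symbol leaves contributes a 2-state fragment.
  q|r → 6 states
  (q|r)+ → 8 states
  r·(q|r)+·p·r·p·q → 18 states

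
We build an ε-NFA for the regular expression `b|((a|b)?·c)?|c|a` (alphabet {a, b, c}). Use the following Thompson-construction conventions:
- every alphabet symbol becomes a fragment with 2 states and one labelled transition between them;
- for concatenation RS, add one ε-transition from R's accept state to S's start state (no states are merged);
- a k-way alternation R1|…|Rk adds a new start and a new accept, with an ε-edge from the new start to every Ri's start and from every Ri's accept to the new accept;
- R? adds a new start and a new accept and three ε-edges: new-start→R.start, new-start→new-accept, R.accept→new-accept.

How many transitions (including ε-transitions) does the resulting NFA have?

Building bottom-up:
Each of the 6 symbol leaves contributes 1 transition (1 symbol, 0 ε).
  a|b → 6 transitions (2 symbol, 4 ε)
  (a|b)? → 9 transitions (2 symbol, 7 ε)
  (a|b)?·c → 11 transitions (3 symbol, 8 ε)
  ((a|b)?·c)? → 14 transitions (3 symbol, 11 ε)
  b|((a|b)?·c)?|c|a → 25 transitions (6 symbol, 19 ε)

25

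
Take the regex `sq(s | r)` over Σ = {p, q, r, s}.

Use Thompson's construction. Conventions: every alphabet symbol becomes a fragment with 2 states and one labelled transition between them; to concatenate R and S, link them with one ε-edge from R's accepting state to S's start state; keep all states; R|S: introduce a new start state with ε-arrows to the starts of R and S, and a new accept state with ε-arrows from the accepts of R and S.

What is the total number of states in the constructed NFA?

Bottom-up over the parse tree:
Each of the 4 symbol leaves contributes a 2-state fragment.
  s | r → 6 states
  sq(s | r) → 10 states

10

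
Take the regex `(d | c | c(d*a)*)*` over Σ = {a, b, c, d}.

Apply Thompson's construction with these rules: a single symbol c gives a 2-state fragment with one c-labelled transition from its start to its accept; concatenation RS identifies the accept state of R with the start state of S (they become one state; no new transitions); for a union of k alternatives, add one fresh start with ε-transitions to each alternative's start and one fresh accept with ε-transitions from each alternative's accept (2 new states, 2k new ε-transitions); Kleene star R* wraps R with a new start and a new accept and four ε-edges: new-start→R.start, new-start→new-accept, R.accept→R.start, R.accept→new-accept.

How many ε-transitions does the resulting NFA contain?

18

Bottom-up over the parse tree:
Each of the 5 symbol leaves contributes 0 ε-transitions.
  d* : 4 ε-transitions
  d*a : 4 ε-transitions
  (d*a)* : 8 ε-transitions
  c(d*a)* : 8 ε-transitions
  d | c | c(d*a)* : 14 ε-transitions
  (d | c | c(d*a)*)* : 18 ε-transitions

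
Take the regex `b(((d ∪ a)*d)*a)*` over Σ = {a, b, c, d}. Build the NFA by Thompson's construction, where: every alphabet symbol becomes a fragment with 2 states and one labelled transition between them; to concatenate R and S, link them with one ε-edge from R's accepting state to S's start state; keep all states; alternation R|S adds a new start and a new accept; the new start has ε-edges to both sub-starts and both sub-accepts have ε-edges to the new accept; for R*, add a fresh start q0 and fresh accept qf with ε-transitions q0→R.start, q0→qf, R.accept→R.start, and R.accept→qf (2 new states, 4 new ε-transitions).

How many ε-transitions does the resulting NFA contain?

By structural recursion:
Each of the 5 symbol leaves contributes 0 ε-transitions.
  d ∪ a — 4 ε-transitions
  (d ∪ a)* — 8 ε-transitions
  (d ∪ a)*d — 9 ε-transitions
  ((d ∪ a)*d)* — 13 ε-transitions
  ((d ∪ a)*d)*a — 14 ε-transitions
  (((d ∪ a)*d)*a)* — 18 ε-transitions
  b(((d ∪ a)*d)*a)* — 19 ε-transitions

19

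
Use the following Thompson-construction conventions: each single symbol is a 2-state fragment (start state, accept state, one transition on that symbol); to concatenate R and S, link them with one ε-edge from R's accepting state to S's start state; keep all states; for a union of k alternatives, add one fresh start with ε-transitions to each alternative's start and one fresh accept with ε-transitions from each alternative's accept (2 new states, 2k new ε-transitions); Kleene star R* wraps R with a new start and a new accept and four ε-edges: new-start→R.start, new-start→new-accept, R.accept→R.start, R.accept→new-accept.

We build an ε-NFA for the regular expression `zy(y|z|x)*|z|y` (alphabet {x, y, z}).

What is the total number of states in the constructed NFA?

20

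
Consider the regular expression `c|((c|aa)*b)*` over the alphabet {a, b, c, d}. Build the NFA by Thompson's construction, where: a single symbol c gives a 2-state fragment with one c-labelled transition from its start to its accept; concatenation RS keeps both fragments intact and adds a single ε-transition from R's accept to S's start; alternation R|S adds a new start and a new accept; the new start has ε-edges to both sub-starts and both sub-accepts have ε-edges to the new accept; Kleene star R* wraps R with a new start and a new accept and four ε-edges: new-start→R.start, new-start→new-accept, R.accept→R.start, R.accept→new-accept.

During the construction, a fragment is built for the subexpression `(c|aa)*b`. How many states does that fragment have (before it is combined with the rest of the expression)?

12

Fragment for `(c|aa)*b`:
Each of the 4 symbol leaves contributes a 2-state fragment.
  aa — 4 states
  c|aa — 8 states
  (c|aa)* — 10 states
  (c|aa)*b — 12 states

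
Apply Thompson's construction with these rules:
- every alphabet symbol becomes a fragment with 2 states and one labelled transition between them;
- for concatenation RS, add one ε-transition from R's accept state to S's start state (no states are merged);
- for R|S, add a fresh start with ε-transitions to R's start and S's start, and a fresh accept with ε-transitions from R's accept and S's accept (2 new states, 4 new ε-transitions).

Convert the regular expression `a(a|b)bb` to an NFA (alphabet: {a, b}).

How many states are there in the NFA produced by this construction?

12

Bottom-up over the parse tree:
Each of the 5 symbol leaves contributes a 2-state fragment.
  a|b = 6 states
  a(a|b)bb = 12 states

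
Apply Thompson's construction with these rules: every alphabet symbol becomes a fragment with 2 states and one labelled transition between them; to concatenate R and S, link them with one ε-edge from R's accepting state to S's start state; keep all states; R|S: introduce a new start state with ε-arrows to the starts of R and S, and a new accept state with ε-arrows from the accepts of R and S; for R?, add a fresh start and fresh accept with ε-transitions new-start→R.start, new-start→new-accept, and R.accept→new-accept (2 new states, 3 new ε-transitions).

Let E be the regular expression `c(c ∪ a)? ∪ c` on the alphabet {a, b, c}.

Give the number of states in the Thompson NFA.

14

Bottom-up over the parse tree:
Each of the 4 symbol leaves contributes a 2-state fragment.
  c ∪ a : 6 states
  (c ∪ a)? : 8 states
  c(c ∪ a)? : 10 states
  c(c ∪ a)? ∪ c : 14 states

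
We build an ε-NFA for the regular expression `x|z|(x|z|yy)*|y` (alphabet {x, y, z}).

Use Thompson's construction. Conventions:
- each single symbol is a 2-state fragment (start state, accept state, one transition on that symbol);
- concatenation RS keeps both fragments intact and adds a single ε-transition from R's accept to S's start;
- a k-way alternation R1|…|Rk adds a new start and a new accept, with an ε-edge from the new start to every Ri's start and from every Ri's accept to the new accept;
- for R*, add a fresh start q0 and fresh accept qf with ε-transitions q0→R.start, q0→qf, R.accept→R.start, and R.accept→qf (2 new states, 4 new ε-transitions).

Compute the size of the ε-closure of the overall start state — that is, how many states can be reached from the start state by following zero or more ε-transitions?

Work bottom-up. For each fragment F, track |ε-closure(F.start)| and whether F's accept lies in that closure (i.e. whether F accepts ε). A single-symbol fragment has closure size 1 and does not accept ε.
  yy — same as the first factor's closure: |closure| = 1
  x|z|yy — |closure| = 1 + 1 + 1 + 1 = 4 (the new accept is not ε-reachable since no branch accepts ε)
  (x|z|yy)* — the star's fresh start ε-reaches both the body's start and the fresh accept: |closure| = 2 + 4 = 6
  x|z|(x|z|yy)*|y — new start ε-reaches every alternative's start; at least one alternative accepts ε, so the union's new accept is reached too: |closure| = 1 + 1 + 1 + 6 + 1 + 1 = 11

11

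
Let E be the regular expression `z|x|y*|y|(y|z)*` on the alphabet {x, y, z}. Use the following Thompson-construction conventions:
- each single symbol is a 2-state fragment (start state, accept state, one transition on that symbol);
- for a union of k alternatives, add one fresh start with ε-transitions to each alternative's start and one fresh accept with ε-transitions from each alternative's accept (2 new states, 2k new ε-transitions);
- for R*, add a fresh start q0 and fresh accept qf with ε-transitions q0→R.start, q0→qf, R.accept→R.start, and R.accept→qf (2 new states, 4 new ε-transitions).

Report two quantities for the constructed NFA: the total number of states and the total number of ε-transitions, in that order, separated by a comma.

Per subexpression:
Each of the 6 symbol leaves contributes 2 states and 0 ε-transitions.
  y* = 4 states, 4 ε-transitions
  y|z = 6 states, 4 ε-transitions
  (y|z)* = 8 states, 8 ε-transitions
  z|x|y*|y|(y|z)* = 20 states, 22 ε-transitions

20, 22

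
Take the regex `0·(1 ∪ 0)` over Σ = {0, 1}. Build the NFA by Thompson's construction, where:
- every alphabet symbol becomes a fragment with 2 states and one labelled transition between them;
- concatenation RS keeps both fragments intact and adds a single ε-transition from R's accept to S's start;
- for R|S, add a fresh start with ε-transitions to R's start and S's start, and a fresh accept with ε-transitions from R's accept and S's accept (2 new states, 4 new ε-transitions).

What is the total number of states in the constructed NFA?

Building bottom-up:
Each of the 3 symbol leaves contributes a 2-state fragment.
  1 ∪ 0 — 6 states
  0·(1 ∪ 0) — 8 states

8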